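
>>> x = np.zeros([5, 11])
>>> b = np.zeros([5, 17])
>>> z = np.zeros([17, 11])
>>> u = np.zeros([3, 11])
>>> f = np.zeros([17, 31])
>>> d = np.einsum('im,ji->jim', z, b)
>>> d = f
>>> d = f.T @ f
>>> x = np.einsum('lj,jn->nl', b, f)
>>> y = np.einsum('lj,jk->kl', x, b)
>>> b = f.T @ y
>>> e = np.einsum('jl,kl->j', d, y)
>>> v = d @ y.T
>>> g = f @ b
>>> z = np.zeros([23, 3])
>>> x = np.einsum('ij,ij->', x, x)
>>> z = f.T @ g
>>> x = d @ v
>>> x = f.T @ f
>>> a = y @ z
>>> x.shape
(31, 31)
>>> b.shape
(31, 31)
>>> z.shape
(31, 31)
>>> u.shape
(3, 11)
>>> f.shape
(17, 31)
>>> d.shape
(31, 31)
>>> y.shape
(17, 31)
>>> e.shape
(31,)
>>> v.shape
(31, 17)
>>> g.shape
(17, 31)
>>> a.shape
(17, 31)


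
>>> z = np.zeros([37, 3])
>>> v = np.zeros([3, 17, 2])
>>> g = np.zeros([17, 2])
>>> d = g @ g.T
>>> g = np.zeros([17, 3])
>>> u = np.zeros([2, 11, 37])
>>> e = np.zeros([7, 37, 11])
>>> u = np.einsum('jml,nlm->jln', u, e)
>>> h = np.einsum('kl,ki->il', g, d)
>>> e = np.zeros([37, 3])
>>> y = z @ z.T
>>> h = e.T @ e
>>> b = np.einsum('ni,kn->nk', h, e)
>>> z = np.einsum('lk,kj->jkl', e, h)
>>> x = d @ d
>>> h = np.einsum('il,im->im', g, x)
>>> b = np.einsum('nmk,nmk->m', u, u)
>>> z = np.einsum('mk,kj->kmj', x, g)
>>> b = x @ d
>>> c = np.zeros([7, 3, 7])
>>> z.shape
(17, 17, 3)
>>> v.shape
(3, 17, 2)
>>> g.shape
(17, 3)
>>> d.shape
(17, 17)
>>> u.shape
(2, 37, 7)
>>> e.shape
(37, 3)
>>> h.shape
(17, 17)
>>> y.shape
(37, 37)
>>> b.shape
(17, 17)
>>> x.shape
(17, 17)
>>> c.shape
(7, 3, 7)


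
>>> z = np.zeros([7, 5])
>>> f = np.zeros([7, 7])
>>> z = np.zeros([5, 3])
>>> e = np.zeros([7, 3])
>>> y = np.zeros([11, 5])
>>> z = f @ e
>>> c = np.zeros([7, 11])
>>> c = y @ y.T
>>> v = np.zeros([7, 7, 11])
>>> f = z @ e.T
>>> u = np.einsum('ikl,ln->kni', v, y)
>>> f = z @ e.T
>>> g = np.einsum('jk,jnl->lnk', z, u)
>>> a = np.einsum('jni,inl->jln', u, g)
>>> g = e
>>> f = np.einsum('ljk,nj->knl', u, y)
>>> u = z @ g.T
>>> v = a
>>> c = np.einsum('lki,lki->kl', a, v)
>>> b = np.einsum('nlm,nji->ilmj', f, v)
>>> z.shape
(7, 3)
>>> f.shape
(7, 11, 7)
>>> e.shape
(7, 3)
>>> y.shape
(11, 5)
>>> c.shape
(3, 7)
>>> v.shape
(7, 3, 5)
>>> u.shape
(7, 7)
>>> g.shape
(7, 3)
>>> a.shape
(7, 3, 5)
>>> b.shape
(5, 11, 7, 3)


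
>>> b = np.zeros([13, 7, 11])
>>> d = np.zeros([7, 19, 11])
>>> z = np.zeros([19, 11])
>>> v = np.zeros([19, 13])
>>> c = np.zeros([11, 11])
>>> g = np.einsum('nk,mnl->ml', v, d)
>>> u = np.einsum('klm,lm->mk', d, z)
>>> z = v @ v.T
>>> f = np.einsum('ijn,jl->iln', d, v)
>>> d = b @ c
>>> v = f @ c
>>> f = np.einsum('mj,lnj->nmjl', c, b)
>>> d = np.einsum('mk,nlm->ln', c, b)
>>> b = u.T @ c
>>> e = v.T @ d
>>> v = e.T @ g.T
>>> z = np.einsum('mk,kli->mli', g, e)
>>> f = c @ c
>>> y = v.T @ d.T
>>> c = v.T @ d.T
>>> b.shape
(7, 11)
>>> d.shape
(7, 13)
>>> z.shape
(7, 13, 13)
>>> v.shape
(13, 13, 7)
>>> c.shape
(7, 13, 7)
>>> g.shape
(7, 11)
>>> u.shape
(11, 7)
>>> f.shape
(11, 11)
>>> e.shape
(11, 13, 13)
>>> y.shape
(7, 13, 7)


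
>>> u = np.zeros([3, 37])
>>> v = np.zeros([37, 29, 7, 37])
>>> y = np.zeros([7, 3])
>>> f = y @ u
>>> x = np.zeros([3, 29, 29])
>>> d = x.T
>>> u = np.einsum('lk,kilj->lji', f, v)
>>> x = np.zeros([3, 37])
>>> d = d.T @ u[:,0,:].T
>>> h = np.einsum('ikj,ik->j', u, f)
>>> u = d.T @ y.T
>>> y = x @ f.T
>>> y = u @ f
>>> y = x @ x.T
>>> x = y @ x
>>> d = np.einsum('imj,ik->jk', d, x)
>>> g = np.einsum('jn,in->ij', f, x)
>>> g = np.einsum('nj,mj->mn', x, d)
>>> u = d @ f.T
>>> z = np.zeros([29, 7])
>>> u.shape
(7, 7)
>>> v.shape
(37, 29, 7, 37)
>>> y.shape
(3, 3)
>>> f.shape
(7, 37)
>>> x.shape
(3, 37)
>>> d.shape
(7, 37)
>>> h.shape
(29,)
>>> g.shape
(7, 3)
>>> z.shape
(29, 7)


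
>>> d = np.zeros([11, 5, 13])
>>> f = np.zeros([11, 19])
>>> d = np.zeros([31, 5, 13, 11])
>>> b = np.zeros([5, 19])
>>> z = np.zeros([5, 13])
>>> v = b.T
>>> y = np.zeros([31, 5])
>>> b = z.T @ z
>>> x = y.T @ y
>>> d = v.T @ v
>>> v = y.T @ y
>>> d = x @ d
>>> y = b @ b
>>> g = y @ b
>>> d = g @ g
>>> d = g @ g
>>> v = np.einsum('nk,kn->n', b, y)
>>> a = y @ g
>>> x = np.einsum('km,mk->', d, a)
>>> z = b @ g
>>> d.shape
(13, 13)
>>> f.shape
(11, 19)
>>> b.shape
(13, 13)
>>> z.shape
(13, 13)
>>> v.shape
(13,)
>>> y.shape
(13, 13)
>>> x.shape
()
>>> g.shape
(13, 13)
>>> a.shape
(13, 13)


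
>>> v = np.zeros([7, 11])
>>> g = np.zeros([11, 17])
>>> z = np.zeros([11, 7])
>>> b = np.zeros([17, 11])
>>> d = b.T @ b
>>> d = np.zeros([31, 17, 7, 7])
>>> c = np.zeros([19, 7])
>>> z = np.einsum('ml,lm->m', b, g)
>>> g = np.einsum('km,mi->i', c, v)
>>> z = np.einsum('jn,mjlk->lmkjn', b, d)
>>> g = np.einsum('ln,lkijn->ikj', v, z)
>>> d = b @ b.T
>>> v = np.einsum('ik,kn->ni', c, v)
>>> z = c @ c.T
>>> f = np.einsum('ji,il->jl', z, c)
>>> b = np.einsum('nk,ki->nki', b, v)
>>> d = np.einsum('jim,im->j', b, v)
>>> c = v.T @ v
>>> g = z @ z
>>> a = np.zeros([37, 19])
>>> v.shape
(11, 19)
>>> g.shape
(19, 19)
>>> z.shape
(19, 19)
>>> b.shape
(17, 11, 19)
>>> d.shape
(17,)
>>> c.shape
(19, 19)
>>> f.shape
(19, 7)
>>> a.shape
(37, 19)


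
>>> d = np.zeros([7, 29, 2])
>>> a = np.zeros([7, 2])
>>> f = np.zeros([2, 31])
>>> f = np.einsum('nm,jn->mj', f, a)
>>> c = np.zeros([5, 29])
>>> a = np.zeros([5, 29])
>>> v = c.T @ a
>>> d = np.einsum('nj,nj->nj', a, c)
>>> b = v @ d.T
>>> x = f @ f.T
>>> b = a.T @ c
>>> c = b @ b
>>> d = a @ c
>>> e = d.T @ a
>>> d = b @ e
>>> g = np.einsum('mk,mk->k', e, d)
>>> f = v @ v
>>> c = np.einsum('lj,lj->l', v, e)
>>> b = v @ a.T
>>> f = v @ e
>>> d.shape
(29, 29)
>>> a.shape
(5, 29)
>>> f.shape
(29, 29)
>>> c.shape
(29,)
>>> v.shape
(29, 29)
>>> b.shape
(29, 5)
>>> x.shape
(31, 31)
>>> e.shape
(29, 29)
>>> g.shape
(29,)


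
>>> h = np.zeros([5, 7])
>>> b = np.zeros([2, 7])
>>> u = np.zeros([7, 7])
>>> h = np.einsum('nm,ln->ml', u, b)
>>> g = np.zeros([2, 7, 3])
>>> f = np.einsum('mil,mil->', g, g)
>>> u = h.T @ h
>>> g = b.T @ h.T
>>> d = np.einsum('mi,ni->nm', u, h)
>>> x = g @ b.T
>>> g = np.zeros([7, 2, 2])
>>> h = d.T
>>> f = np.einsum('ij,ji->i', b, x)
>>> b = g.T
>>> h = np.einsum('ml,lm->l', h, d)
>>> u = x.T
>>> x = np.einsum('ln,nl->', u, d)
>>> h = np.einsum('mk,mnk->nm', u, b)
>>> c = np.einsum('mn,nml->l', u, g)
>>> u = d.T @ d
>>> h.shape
(2, 2)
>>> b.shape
(2, 2, 7)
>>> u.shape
(2, 2)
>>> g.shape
(7, 2, 2)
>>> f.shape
(2,)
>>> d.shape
(7, 2)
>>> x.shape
()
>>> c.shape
(2,)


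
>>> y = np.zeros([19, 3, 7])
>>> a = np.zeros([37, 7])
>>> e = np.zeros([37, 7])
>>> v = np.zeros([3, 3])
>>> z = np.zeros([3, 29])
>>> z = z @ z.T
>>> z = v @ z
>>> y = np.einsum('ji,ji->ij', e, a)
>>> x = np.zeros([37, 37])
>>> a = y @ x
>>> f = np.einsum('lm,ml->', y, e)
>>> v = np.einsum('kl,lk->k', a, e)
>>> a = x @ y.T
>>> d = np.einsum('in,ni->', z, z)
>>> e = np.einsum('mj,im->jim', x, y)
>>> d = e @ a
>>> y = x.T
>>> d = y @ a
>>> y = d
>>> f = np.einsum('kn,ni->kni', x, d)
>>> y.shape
(37, 7)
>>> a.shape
(37, 7)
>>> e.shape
(37, 7, 37)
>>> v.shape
(7,)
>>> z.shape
(3, 3)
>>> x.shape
(37, 37)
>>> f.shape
(37, 37, 7)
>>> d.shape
(37, 7)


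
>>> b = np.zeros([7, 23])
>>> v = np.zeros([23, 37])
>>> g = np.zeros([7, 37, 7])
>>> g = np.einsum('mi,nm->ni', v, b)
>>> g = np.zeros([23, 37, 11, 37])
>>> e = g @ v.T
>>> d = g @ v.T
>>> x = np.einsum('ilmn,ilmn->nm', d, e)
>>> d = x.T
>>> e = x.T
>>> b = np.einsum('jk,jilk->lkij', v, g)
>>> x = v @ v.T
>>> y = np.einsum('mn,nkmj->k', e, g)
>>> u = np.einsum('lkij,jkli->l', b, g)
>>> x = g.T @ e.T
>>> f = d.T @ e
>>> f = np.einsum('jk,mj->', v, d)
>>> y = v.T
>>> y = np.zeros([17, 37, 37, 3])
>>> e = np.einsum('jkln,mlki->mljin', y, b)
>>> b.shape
(11, 37, 37, 23)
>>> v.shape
(23, 37)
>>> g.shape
(23, 37, 11, 37)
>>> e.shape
(11, 37, 17, 23, 3)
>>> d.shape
(11, 23)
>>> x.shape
(37, 11, 37, 11)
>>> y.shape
(17, 37, 37, 3)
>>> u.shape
(11,)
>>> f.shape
()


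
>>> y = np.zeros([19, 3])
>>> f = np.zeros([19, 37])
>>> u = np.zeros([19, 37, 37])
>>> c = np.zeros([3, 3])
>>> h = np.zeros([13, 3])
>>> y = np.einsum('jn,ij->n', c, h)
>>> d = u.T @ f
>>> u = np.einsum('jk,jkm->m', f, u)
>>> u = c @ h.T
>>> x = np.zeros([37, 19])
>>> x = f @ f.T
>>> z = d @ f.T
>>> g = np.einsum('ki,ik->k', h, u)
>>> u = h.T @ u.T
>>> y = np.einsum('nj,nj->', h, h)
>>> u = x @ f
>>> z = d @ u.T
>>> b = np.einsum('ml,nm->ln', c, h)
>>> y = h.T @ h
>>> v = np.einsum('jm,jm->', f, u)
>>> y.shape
(3, 3)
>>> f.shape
(19, 37)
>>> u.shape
(19, 37)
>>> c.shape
(3, 3)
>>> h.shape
(13, 3)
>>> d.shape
(37, 37, 37)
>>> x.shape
(19, 19)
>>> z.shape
(37, 37, 19)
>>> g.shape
(13,)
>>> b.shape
(3, 13)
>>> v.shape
()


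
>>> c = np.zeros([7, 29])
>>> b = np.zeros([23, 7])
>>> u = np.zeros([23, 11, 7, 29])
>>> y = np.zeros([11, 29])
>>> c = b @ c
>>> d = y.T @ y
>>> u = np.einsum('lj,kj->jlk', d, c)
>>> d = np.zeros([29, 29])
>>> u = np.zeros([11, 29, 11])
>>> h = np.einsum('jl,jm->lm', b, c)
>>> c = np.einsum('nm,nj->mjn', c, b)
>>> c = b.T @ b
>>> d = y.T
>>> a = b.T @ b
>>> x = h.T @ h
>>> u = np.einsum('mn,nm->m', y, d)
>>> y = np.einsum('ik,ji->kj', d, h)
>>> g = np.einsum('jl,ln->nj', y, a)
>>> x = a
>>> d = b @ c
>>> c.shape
(7, 7)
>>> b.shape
(23, 7)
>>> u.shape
(11,)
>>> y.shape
(11, 7)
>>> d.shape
(23, 7)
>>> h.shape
(7, 29)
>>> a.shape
(7, 7)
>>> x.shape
(7, 7)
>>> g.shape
(7, 11)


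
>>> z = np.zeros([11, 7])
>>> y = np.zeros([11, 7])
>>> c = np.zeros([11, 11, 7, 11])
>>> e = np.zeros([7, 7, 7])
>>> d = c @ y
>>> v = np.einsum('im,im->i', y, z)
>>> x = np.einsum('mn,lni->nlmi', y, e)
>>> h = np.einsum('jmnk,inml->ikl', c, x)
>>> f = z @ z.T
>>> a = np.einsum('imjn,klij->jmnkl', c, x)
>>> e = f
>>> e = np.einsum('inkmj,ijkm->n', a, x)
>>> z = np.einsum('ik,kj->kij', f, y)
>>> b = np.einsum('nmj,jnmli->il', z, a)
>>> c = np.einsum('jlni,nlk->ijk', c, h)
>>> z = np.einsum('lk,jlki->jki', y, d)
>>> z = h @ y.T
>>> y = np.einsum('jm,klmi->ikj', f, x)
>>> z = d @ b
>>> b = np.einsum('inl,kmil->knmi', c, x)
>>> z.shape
(11, 11, 7, 7)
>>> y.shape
(7, 7, 11)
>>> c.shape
(11, 11, 7)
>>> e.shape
(11,)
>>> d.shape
(11, 11, 7, 7)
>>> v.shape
(11,)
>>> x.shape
(7, 7, 11, 7)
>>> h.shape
(7, 11, 7)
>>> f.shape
(11, 11)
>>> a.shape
(7, 11, 11, 7, 7)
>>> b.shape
(7, 11, 7, 11)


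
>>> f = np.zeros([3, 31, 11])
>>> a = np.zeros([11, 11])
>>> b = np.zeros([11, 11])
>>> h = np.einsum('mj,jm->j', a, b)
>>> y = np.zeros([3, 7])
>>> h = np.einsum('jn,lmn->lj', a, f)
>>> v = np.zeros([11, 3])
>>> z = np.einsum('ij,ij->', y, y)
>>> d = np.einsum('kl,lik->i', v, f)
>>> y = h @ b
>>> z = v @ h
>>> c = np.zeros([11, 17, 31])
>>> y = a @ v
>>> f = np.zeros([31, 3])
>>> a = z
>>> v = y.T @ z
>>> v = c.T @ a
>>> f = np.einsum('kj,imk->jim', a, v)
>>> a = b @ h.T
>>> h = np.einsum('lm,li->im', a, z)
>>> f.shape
(11, 31, 17)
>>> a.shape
(11, 3)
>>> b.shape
(11, 11)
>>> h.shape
(11, 3)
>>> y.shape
(11, 3)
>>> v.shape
(31, 17, 11)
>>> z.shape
(11, 11)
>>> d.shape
(31,)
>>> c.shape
(11, 17, 31)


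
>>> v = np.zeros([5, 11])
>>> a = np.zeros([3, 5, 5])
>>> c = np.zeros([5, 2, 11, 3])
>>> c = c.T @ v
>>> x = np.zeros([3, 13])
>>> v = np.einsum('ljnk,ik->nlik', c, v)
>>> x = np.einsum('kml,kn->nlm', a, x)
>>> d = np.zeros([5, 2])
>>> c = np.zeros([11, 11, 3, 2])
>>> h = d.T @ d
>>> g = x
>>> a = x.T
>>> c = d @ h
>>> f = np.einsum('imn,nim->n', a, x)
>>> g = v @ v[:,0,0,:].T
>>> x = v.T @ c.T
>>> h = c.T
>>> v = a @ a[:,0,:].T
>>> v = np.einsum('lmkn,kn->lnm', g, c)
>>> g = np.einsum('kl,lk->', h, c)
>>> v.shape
(2, 2, 3)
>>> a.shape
(5, 5, 13)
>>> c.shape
(5, 2)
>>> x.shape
(11, 5, 3, 5)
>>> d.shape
(5, 2)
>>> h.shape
(2, 5)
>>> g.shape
()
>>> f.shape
(13,)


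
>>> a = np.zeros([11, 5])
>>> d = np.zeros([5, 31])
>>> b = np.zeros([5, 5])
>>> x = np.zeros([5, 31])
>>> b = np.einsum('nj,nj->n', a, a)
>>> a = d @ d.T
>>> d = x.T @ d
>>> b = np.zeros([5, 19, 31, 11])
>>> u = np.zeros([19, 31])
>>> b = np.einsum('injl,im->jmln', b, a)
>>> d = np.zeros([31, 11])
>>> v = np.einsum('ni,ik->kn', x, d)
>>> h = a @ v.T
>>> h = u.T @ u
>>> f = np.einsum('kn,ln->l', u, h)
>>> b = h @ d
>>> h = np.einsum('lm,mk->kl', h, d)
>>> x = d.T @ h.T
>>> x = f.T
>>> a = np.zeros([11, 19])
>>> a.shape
(11, 19)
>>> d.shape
(31, 11)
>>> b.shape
(31, 11)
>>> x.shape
(31,)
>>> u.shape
(19, 31)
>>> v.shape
(11, 5)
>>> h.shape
(11, 31)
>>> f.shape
(31,)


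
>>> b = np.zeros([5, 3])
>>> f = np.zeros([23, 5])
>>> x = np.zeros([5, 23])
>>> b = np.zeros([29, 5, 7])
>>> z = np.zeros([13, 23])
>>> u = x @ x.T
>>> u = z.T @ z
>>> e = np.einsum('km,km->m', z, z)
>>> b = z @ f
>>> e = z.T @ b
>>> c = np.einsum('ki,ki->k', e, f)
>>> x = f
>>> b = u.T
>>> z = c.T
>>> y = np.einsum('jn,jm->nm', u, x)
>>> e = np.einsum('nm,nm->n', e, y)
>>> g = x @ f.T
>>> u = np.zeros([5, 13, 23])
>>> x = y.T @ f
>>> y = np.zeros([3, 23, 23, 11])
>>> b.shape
(23, 23)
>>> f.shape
(23, 5)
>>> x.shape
(5, 5)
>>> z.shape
(23,)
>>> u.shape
(5, 13, 23)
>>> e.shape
(23,)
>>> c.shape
(23,)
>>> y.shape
(3, 23, 23, 11)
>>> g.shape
(23, 23)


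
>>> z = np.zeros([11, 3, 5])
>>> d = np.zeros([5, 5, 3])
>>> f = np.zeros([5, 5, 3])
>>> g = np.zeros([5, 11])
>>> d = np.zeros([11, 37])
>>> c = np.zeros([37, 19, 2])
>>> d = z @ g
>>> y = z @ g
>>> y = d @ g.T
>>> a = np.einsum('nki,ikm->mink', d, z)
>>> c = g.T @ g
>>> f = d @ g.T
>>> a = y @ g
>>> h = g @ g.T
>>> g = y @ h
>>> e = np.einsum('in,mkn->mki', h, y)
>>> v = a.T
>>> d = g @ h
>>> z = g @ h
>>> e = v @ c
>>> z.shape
(11, 3, 5)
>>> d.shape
(11, 3, 5)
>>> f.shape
(11, 3, 5)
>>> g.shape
(11, 3, 5)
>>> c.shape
(11, 11)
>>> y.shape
(11, 3, 5)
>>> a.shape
(11, 3, 11)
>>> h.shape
(5, 5)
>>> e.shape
(11, 3, 11)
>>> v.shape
(11, 3, 11)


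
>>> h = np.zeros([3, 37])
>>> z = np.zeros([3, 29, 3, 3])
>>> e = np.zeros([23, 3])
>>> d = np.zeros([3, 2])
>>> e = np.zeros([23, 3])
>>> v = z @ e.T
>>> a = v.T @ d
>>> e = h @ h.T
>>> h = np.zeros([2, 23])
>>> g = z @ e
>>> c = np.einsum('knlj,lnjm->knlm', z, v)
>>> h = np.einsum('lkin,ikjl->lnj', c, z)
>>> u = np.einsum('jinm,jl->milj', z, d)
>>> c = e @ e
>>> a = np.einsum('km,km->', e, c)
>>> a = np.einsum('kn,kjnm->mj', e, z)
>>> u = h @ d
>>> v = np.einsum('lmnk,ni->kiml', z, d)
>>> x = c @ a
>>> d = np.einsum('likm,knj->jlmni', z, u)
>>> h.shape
(3, 23, 3)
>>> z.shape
(3, 29, 3, 3)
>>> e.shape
(3, 3)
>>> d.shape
(2, 3, 3, 23, 29)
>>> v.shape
(3, 2, 29, 3)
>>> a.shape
(3, 29)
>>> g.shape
(3, 29, 3, 3)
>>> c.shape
(3, 3)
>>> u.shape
(3, 23, 2)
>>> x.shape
(3, 29)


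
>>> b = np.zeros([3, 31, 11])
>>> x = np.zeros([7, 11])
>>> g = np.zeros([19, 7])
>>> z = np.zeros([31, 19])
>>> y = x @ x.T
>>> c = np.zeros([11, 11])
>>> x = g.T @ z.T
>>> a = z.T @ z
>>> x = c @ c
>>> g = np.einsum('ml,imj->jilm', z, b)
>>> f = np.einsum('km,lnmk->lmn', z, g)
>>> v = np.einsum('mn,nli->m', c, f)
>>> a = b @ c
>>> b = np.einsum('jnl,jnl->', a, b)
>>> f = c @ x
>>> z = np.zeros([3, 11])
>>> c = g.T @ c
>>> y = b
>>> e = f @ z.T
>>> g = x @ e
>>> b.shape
()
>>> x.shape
(11, 11)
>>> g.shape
(11, 3)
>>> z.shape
(3, 11)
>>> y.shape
()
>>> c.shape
(31, 19, 3, 11)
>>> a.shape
(3, 31, 11)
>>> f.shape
(11, 11)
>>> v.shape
(11,)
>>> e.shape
(11, 3)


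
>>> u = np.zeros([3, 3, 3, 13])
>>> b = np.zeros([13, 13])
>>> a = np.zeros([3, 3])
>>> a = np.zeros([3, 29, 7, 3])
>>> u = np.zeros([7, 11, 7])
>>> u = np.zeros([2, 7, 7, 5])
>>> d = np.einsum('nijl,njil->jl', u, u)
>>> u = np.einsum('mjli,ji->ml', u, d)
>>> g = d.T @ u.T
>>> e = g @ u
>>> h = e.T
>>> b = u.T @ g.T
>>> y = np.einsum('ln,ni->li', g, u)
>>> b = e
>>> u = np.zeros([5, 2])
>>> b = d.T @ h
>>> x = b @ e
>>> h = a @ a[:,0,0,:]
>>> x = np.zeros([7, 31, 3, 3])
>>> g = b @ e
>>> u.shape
(5, 2)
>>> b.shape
(5, 5)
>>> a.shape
(3, 29, 7, 3)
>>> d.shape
(7, 5)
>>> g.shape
(5, 7)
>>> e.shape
(5, 7)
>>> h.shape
(3, 29, 7, 3)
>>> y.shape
(5, 7)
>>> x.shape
(7, 31, 3, 3)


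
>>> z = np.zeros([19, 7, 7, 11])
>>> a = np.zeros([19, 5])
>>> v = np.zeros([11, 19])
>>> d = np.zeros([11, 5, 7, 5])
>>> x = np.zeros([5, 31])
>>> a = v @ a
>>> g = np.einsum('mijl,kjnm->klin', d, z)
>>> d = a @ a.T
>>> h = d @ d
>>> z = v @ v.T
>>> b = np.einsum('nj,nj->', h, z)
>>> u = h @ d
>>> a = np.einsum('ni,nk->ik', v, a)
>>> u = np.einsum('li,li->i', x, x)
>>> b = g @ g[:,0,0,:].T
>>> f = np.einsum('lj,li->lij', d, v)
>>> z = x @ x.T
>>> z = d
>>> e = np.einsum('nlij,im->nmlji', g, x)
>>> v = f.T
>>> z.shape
(11, 11)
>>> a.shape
(19, 5)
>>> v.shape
(11, 19, 11)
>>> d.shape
(11, 11)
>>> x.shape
(5, 31)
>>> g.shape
(19, 5, 5, 7)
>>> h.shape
(11, 11)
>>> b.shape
(19, 5, 5, 19)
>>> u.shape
(31,)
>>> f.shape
(11, 19, 11)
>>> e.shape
(19, 31, 5, 7, 5)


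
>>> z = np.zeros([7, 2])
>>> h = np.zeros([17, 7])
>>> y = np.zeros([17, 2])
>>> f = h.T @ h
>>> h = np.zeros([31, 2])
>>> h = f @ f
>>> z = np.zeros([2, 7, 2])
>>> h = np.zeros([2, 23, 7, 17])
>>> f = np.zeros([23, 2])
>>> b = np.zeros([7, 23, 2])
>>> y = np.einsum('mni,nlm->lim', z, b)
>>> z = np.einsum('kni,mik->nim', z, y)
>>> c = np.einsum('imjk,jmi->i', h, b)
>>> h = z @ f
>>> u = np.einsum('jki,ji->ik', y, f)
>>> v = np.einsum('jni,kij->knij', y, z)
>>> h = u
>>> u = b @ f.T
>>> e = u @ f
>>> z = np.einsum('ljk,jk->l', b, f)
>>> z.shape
(7,)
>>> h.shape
(2, 2)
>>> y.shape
(23, 2, 2)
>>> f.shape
(23, 2)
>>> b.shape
(7, 23, 2)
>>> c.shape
(2,)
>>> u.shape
(7, 23, 23)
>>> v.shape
(7, 2, 2, 23)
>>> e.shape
(7, 23, 2)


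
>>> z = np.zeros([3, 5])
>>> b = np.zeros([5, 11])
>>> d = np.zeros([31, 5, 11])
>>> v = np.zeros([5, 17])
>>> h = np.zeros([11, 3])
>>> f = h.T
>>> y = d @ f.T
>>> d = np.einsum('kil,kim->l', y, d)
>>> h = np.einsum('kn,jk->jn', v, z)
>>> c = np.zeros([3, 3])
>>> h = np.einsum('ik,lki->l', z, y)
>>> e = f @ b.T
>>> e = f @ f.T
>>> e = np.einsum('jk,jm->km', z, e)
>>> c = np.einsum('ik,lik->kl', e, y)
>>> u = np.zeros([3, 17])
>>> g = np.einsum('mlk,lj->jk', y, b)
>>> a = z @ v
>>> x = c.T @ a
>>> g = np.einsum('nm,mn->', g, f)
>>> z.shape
(3, 5)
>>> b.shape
(5, 11)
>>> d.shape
(3,)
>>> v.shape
(5, 17)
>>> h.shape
(31,)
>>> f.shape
(3, 11)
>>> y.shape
(31, 5, 3)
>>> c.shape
(3, 31)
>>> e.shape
(5, 3)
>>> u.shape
(3, 17)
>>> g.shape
()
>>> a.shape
(3, 17)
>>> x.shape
(31, 17)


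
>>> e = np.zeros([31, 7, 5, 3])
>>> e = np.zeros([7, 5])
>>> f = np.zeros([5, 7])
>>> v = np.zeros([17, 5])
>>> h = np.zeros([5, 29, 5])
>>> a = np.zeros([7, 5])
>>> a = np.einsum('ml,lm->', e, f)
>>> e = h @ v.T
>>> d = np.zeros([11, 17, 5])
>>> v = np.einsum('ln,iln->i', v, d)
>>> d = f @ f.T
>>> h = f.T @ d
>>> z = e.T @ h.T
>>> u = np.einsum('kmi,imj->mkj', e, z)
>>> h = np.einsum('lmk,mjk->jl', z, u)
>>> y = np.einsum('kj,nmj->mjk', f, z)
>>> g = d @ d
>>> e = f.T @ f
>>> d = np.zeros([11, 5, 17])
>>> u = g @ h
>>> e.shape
(7, 7)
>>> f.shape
(5, 7)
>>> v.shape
(11,)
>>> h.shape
(5, 17)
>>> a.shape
()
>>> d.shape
(11, 5, 17)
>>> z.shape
(17, 29, 7)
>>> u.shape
(5, 17)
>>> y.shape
(29, 7, 5)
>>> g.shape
(5, 5)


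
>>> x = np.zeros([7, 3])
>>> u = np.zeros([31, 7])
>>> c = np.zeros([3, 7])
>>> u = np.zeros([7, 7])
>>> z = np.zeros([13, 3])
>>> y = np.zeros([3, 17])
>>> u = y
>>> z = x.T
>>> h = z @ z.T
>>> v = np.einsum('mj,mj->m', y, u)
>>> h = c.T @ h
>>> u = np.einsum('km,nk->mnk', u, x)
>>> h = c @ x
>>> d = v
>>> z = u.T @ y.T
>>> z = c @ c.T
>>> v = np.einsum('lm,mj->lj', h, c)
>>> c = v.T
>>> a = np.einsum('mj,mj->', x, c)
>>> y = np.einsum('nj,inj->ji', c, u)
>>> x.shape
(7, 3)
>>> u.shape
(17, 7, 3)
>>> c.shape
(7, 3)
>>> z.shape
(3, 3)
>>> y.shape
(3, 17)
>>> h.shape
(3, 3)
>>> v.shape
(3, 7)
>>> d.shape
(3,)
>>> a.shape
()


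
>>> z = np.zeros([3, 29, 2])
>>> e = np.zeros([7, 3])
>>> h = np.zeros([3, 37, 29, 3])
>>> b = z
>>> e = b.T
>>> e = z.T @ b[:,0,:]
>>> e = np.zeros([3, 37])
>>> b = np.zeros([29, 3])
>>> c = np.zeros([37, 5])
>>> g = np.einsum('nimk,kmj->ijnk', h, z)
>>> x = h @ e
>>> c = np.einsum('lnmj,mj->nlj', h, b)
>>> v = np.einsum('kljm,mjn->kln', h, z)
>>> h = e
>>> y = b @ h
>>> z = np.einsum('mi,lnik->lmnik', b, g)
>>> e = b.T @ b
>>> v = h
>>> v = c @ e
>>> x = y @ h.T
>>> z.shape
(37, 29, 2, 3, 3)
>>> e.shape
(3, 3)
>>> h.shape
(3, 37)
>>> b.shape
(29, 3)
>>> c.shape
(37, 3, 3)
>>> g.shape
(37, 2, 3, 3)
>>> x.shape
(29, 3)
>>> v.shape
(37, 3, 3)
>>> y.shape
(29, 37)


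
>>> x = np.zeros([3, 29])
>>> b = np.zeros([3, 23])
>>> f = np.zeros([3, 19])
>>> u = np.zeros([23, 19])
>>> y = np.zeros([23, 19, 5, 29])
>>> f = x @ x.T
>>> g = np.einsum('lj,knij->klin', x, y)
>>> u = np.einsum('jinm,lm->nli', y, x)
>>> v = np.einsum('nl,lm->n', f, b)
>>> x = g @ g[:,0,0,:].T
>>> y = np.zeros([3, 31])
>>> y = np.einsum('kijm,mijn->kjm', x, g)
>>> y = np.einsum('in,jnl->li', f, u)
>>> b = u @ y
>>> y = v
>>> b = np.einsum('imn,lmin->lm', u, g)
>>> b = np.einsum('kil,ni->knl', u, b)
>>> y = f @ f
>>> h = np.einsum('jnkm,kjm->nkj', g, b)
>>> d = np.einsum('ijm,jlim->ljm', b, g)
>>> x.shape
(23, 3, 5, 23)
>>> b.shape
(5, 23, 19)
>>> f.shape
(3, 3)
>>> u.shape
(5, 3, 19)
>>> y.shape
(3, 3)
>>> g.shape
(23, 3, 5, 19)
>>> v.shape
(3,)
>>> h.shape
(3, 5, 23)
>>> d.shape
(3, 23, 19)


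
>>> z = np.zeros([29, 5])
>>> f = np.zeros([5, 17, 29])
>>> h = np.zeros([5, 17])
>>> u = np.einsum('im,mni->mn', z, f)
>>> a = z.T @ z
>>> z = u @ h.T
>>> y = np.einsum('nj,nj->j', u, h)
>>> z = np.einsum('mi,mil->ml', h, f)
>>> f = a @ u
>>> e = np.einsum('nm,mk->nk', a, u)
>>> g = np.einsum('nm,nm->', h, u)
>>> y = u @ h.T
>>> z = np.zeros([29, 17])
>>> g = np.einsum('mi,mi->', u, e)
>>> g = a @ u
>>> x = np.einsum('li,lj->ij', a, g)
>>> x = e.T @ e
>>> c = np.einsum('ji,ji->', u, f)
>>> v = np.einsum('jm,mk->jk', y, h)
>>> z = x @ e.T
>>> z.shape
(17, 5)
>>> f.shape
(5, 17)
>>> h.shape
(5, 17)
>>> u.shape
(5, 17)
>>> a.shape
(5, 5)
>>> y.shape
(5, 5)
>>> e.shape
(5, 17)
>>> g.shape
(5, 17)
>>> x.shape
(17, 17)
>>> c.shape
()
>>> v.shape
(5, 17)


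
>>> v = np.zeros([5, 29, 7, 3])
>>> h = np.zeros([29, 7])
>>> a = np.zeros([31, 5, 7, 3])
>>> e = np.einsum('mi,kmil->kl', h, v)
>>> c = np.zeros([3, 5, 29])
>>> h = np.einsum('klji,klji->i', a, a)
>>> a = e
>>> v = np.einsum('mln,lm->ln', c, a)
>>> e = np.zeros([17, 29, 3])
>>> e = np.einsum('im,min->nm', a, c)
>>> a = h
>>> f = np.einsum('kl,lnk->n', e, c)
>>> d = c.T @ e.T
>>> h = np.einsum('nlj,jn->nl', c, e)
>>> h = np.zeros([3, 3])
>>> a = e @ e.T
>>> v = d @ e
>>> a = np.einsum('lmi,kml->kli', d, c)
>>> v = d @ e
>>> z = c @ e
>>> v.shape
(29, 5, 3)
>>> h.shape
(3, 3)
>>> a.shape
(3, 29, 29)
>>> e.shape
(29, 3)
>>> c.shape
(3, 5, 29)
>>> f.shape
(5,)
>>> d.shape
(29, 5, 29)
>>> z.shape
(3, 5, 3)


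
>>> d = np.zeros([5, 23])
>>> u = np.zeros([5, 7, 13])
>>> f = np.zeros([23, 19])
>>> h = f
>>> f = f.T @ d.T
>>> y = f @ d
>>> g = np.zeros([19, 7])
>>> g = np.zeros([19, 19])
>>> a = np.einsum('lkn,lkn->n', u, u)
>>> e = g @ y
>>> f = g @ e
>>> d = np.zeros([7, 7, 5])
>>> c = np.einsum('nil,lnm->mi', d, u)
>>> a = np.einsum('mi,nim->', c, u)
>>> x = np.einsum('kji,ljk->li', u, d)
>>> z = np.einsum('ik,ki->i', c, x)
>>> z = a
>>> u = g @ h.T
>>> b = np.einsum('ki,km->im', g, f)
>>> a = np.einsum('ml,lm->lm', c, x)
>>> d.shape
(7, 7, 5)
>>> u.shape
(19, 23)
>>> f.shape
(19, 23)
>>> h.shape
(23, 19)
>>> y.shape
(19, 23)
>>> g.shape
(19, 19)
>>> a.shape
(7, 13)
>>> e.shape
(19, 23)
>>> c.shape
(13, 7)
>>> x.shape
(7, 13)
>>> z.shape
()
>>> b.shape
(19, 23)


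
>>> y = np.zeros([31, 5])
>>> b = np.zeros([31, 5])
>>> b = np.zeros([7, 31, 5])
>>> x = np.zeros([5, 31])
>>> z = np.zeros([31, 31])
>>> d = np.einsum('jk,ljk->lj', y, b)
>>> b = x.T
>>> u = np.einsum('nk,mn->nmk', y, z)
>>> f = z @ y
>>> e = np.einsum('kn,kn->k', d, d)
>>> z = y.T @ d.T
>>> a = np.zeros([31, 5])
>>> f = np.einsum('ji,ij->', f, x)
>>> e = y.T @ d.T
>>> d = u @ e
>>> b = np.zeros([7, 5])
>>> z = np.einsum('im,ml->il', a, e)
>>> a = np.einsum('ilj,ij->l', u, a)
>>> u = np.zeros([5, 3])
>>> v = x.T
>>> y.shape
(31, 5)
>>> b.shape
(7, 5)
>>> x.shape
(5, 31)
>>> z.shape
(31, 7)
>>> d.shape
(31, 31, 7)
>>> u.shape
(5, 3)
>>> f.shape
()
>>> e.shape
(5, 7)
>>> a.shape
(31,)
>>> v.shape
(31, 5)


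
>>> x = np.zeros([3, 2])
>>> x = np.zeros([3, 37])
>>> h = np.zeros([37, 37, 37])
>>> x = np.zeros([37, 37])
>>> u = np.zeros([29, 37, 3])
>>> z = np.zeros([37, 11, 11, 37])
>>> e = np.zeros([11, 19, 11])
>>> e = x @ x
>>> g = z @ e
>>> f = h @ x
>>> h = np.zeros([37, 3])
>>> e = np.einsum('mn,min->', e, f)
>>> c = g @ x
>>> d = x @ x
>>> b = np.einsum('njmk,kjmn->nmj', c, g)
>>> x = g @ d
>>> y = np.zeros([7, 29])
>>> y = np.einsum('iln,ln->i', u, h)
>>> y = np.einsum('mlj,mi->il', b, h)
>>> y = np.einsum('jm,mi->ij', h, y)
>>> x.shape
(37, 11, 11, 37)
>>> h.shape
(37, 3)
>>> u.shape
(29, 37, 3)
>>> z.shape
(37, 11, 11, 37)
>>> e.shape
()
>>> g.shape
(37, 11, 11, 37)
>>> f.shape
(37, 37, 37)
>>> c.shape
(37, 11, 11, 37)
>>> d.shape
(37, 37)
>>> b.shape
(37, 11, 11)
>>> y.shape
(11, 37)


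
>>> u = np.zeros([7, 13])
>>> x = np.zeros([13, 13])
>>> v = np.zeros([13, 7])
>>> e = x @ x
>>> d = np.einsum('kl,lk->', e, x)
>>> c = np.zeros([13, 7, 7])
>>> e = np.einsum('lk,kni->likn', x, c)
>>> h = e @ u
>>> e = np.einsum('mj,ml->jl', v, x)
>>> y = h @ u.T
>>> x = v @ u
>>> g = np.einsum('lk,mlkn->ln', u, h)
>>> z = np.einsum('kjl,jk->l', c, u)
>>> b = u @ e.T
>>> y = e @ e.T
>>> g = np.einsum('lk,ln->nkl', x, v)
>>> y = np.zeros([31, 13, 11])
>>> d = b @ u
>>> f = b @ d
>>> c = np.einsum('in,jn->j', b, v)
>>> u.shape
(7, 13)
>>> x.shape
(13, 13)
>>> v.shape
(13, 7)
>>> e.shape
(7, 13)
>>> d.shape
(7, 13)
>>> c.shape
(13,)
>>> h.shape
(13, 7, 13, 13)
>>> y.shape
(31, 13, 11)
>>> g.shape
(7, 13, 13)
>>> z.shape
(7,)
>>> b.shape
(7, 7)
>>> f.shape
(7, 13)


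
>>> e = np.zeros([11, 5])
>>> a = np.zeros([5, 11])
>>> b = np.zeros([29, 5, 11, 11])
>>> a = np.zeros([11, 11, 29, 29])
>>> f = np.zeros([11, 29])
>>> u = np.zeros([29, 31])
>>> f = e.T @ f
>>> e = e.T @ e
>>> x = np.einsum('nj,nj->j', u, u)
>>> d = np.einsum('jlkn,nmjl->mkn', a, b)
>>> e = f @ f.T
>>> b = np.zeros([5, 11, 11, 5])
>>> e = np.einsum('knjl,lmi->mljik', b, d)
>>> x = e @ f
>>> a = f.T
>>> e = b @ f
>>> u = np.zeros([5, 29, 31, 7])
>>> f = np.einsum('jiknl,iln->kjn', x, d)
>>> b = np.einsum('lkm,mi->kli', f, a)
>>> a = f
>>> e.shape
(5, 11, 11, 29)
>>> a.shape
(11, 29, 29)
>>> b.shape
(29, 11, 5)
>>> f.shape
(11, 29, 29)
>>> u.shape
(5, 29, 31, 7)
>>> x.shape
(29, 5, 11, 29, 29)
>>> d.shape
(5, 29, 29)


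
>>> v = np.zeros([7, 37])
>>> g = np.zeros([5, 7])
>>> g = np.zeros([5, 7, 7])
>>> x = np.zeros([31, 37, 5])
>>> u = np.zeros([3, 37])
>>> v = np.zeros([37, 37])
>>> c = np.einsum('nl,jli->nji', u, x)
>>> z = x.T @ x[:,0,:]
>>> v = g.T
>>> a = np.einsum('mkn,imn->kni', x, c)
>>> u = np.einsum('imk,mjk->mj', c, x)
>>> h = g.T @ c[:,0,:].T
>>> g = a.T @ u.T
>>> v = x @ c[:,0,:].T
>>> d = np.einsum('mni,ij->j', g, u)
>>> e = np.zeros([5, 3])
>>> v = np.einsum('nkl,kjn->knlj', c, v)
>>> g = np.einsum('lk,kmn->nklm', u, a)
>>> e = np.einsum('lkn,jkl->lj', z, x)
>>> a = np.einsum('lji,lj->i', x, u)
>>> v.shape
(31, 3, 5, 37)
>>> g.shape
(3, 37, 31, 5)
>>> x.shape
(31, 37, 5)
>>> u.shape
(31, 37)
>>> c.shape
(3, 31, 5)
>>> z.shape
(5, 37, 5)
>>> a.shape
(5,)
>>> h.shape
(7, 7, 3)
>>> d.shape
(37,)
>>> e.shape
(5, 31)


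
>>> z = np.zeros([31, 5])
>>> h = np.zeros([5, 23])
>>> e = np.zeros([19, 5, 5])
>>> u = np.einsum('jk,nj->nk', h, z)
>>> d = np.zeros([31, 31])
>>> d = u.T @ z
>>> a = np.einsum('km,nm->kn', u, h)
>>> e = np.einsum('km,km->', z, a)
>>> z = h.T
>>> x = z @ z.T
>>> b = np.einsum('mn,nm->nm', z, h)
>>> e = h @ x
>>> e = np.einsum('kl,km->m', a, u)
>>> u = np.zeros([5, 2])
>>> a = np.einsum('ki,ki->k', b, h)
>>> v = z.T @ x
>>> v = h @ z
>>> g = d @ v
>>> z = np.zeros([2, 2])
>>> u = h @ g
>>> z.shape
(2, 2)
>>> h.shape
(5, 23)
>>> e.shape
(23,)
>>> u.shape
(5, 5)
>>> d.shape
(23, 5)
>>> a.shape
(5,)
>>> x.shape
(23, 23)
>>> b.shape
(5, 23)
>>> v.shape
(5, 5)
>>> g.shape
(23, 5)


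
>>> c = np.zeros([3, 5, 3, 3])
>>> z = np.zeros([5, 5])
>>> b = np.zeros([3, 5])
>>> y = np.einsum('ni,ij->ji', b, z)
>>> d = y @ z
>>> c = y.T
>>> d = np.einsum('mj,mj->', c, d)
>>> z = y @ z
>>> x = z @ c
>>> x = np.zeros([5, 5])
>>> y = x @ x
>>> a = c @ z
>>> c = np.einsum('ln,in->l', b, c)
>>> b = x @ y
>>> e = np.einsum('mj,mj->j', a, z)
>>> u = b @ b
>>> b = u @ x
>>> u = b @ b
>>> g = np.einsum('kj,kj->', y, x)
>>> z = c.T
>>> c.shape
(3,)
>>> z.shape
(3,)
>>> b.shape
(5, 5)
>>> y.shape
(5, 5)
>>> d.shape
()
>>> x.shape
(5, 5)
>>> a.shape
(5, 5)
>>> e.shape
(5,)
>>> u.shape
(5, 5)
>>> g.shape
()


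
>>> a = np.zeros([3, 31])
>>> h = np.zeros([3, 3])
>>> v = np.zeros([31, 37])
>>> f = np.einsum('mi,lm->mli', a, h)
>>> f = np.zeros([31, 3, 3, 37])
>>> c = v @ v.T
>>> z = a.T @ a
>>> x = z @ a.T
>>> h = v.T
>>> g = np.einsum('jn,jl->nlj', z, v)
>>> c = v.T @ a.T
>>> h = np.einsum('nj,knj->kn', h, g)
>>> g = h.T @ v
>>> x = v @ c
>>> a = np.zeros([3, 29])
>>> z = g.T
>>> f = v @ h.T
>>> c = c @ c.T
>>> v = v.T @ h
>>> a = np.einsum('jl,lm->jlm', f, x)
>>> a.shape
(31, 31, 3)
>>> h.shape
(31, 37)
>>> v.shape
(37, 37)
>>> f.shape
(31, 31)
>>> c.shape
(37, 37)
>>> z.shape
(37, 37)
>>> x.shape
(31, 3)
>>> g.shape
(37, 37)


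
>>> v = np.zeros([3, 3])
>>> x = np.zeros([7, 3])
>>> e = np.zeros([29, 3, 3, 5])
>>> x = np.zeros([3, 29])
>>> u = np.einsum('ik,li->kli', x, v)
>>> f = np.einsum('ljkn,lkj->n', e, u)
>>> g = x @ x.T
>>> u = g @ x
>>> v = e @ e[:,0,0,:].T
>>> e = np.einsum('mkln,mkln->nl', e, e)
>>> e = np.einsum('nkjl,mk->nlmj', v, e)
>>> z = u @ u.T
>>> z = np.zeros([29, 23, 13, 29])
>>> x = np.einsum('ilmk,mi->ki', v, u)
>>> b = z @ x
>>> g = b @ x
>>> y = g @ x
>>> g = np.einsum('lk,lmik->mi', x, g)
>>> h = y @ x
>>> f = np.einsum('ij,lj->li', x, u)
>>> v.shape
(29, 3, 3, 29)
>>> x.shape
(29, 29)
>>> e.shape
(29, 29, 5, 3)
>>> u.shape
(3, 29)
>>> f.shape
(3, 29)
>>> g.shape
(23, 13)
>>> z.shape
(29, 23, 13, 29)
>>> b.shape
(29, 23, 13, 29)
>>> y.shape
(29, 23, 13, 29)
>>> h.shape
(29, 23, 13, 29)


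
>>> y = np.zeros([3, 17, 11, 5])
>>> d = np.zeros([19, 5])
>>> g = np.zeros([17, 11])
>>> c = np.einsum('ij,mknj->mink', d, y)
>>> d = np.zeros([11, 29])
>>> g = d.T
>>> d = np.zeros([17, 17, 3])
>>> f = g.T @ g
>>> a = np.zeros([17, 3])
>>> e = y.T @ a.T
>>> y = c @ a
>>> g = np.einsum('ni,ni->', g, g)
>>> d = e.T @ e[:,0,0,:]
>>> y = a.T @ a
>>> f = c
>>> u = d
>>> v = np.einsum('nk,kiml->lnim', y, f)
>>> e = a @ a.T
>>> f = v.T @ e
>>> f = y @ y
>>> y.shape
(3, 3)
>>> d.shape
(17, 17, 11, 17)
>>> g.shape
()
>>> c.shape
(3, 19, 11, 17)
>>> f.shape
(3, 3)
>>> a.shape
(17, 3)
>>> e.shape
(17, 17)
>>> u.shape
(17, 17, 11, 17)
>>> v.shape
(17, 3, 19, 11)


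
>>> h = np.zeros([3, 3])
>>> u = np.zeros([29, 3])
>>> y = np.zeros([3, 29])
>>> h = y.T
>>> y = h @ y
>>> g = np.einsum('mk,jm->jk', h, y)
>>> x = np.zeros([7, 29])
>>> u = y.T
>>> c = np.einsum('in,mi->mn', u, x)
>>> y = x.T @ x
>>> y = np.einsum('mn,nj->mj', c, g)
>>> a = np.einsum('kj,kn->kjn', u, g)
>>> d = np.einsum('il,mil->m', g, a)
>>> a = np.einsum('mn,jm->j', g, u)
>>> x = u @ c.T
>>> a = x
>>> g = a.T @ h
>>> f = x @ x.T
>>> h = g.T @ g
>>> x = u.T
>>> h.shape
(3, 3)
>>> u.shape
(29, 29)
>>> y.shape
(7, 3)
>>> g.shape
(7, 3)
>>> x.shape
(29, 29)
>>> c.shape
(7, 29)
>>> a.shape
(29, 7)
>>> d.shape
(29,)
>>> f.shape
(29, 29)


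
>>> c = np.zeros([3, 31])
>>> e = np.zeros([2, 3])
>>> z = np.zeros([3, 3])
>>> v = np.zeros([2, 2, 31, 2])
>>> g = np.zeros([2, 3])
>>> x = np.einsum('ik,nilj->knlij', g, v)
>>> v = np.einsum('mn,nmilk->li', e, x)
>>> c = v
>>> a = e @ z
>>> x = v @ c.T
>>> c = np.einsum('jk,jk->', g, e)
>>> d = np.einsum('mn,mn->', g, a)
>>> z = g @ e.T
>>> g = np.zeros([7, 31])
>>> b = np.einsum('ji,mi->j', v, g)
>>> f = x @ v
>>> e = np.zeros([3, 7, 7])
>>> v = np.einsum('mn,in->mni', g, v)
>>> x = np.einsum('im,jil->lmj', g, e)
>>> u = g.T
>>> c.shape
()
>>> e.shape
(3, 7, 7)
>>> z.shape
(2, 2)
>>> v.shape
(7, 31, 2)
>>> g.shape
(7, 31)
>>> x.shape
(7, 31, 3)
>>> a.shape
(2, 3)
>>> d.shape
()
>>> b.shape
(2,)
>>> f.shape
(2, 31)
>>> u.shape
(31, 7)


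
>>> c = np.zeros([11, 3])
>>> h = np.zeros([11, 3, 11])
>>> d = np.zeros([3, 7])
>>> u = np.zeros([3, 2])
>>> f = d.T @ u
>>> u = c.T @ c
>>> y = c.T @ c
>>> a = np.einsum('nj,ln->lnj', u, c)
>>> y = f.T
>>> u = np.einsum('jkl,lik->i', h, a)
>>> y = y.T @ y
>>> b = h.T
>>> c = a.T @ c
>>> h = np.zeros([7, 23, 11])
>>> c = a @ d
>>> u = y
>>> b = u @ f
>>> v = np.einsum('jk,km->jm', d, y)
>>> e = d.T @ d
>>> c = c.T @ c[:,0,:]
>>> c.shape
(7, 3, 7)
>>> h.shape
(7, 23, 11)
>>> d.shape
(3, 7)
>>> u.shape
(7, 7)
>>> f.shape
(7, 2)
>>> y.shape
(7, 7)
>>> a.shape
(11, 3, 3)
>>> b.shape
(7, 2)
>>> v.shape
(3, 7)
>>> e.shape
(7, 7)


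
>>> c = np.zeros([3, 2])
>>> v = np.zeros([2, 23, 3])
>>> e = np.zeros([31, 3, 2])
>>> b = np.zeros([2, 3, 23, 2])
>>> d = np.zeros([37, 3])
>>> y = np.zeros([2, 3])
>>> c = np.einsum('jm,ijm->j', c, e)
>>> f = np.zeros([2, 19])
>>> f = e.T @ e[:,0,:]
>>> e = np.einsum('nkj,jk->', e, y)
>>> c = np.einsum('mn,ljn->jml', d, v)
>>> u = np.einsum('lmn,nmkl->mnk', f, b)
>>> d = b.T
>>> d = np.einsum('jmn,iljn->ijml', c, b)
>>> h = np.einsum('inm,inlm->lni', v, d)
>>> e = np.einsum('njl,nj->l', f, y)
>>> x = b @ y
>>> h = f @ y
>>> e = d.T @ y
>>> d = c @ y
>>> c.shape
(23, 37, 2)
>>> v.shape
(2, 23, 3)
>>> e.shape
(3, 37, 23, 3)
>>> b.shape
(2, 3, 23, 2)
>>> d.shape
(23, 37, 3)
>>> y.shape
(2, 3)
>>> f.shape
(2, 3, 2)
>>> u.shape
(3, 2, 23)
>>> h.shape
(2, 3, 3)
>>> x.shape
(2, 3, 23, 3)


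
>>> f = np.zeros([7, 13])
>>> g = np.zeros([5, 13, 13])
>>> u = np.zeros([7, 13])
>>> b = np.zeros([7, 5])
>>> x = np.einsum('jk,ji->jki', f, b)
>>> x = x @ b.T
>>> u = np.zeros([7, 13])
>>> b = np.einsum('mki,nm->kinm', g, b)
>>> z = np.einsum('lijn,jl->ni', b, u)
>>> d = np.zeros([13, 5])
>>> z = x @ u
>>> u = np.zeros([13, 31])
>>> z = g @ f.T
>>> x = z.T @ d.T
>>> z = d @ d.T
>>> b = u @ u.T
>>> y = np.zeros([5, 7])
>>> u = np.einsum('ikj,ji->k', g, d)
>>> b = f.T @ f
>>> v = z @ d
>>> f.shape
(7, 13)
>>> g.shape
(5, 13, 13)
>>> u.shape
(13,)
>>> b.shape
(13, 13)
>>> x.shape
(7, 13, 13)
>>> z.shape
(13, 13)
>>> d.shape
(13, 5)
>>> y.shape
(5, 7)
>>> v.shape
(13, 5)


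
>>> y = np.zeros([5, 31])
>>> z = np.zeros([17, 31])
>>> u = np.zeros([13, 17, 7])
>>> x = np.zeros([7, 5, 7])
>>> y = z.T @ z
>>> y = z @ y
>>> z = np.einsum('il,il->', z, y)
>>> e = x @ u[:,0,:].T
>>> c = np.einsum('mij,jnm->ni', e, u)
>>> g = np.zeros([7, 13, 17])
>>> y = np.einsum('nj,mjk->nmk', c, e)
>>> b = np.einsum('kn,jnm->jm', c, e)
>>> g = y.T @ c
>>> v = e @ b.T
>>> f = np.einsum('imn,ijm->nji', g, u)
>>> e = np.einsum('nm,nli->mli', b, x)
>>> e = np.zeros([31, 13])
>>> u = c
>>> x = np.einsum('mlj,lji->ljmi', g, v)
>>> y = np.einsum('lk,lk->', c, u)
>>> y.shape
()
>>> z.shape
()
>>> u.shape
(17, 5)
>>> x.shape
(7, 5, 13, 7)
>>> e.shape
(31, 13)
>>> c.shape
(17, 5)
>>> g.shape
(13, 7, 5)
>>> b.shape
(7, 13)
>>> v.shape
(7, 5, 7)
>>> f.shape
(5, 17, 13)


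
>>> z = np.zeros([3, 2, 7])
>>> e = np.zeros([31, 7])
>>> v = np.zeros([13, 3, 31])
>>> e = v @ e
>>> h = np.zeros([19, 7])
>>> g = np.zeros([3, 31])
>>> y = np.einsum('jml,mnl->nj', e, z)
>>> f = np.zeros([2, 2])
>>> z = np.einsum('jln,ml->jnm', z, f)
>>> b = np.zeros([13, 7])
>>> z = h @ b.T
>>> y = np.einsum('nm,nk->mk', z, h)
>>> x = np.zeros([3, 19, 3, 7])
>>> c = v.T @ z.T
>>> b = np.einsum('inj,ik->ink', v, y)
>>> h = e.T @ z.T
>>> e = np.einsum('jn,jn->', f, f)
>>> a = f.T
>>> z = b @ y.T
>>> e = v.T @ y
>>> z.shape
(13, 3, 13)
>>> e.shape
(31, 3, 7)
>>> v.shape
(13, 3, 31)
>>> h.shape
(7, 3, 19)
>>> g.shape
(3, 31)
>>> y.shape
(13, 7)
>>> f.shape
(2, 2)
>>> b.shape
(13, 3, 7)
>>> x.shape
(3, 19, 3, 7)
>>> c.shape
(31, 3, 19)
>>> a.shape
(2, 2)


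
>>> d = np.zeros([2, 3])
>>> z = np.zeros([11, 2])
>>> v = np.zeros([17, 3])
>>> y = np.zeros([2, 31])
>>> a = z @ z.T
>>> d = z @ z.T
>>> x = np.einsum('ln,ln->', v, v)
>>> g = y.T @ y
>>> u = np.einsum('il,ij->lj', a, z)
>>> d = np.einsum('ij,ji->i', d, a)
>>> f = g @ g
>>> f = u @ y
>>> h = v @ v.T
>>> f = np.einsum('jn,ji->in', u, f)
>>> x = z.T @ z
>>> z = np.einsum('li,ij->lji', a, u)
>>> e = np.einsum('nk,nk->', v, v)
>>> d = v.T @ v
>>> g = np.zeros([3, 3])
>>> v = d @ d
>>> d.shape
(3, 3)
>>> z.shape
(11, 2, 11)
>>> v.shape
(3, 3)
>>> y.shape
(2, 31)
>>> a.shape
(11, 11)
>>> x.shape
(2, 2)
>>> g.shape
(3, 3)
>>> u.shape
(11, 2)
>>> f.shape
(31, 2)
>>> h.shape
(17, 17)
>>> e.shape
()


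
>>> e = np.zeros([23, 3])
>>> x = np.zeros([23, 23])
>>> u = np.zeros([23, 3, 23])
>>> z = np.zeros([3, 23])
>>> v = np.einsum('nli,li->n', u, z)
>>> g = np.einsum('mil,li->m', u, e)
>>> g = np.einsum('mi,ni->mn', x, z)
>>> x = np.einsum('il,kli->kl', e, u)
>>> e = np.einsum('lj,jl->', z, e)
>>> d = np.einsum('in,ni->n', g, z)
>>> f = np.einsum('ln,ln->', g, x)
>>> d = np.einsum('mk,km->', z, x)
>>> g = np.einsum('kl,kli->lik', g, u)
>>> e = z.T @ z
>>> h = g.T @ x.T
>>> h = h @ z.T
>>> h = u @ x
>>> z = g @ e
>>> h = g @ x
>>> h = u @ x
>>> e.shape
(23, 23)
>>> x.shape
(23, 3)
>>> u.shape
(23, 3, 23)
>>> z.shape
(3, 23, 23)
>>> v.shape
(23,)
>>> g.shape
(3, 23, 23)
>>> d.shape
()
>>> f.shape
()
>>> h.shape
(23, 3, 3)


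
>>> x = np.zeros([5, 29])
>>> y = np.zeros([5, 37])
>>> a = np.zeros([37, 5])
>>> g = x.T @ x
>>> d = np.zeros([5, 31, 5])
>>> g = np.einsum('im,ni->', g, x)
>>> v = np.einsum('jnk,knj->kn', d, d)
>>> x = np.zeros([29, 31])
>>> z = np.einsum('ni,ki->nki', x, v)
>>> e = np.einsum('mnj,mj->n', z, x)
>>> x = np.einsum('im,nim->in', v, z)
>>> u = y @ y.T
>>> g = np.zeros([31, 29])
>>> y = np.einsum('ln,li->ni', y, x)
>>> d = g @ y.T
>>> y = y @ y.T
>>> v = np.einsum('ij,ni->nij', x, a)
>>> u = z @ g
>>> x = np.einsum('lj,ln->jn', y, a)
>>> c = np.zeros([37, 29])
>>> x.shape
(37, 5)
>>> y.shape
(37, 37)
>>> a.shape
(37, 5)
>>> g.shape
(31, 29)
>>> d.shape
(31, 37)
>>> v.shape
(37, 5, 29)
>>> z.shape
(29, 5, 31)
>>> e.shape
(5,)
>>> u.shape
(29, 5, 29)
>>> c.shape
(37, 29)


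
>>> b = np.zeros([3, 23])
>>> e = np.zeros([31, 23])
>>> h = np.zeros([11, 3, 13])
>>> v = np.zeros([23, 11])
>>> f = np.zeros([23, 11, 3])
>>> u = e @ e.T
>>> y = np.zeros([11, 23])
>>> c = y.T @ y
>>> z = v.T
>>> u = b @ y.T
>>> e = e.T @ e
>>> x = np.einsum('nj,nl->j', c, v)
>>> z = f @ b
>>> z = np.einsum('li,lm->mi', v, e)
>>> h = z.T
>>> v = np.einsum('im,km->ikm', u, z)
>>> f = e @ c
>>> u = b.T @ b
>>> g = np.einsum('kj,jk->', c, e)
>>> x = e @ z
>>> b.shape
(3, 23)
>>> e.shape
(23, 23)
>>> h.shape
(11, 23)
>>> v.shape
(3, 23, 11)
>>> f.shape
(23, 23)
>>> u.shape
(23, 23)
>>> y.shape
(11, 23)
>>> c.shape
(23, 23)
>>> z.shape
(23, 11)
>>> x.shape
(23, 11)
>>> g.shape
()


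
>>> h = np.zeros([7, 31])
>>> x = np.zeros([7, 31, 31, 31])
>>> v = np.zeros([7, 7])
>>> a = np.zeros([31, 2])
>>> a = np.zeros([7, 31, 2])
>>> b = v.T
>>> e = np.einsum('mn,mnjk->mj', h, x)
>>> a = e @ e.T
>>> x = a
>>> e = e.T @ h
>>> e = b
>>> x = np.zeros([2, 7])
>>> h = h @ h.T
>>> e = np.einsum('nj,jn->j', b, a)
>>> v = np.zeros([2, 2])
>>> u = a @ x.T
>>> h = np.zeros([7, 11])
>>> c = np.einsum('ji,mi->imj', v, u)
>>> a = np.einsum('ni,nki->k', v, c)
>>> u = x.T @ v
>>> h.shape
(7, 11)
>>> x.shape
(2, 7)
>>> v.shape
(2, 2)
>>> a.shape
(7,)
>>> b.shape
(7, 7)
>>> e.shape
(7,)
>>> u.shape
(7, 2)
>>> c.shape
(2, 7, 2)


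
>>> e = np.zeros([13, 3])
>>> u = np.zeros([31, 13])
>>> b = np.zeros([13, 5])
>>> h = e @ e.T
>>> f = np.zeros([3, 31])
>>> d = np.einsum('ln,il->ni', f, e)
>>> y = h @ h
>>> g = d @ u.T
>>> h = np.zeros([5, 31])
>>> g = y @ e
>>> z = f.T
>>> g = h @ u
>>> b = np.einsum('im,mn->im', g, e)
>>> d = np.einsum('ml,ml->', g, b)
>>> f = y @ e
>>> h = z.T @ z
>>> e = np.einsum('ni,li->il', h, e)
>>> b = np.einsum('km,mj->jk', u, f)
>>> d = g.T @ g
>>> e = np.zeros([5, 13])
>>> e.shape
(5, 13)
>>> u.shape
(31, 13)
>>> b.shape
(3, 31)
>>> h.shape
(3, 3)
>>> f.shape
(13, 3)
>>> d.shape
(13, 13)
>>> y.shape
(13, 13)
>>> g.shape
(5, 13)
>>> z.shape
(31, 3)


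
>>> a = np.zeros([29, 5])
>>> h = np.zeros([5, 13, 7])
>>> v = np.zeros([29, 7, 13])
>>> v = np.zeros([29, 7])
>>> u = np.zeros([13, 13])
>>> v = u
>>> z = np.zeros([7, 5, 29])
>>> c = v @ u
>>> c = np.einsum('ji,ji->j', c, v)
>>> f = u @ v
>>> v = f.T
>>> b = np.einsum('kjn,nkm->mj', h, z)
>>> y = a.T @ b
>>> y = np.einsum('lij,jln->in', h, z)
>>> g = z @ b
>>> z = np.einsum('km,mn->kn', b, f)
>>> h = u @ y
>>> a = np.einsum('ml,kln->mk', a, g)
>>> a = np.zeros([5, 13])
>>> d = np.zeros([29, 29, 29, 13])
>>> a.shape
(5, 13)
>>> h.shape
(13, 29)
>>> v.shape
(13, 13)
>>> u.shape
(13, 13)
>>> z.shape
(29, 13)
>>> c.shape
(13,)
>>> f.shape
(13, 13)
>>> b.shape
(29, 13)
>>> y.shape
(13, 29)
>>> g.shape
(7, 5, 13)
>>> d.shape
(29, 29, 29, 13)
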